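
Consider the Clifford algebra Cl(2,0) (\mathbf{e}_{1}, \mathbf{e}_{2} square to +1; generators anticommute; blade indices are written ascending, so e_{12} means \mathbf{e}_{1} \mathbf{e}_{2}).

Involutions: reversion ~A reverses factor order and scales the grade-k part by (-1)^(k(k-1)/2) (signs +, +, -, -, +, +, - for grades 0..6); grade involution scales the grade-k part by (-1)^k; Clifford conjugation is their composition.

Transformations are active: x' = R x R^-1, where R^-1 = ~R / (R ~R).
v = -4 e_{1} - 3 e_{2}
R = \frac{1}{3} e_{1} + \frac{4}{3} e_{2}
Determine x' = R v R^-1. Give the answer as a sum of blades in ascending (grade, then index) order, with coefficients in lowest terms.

~R = \frac{1}{3} e_{1} + \frac{4}{3} e_{2}, and R ~R = \frac{17}{9}, so R^-1 = ~R / (\frac{17}{9}).
R v = -\frac{16}{3} + \frac{13}{3} e_{12}
Answer: \frac{36}{17} e_{1} - \frac{77}{17} e_{2}


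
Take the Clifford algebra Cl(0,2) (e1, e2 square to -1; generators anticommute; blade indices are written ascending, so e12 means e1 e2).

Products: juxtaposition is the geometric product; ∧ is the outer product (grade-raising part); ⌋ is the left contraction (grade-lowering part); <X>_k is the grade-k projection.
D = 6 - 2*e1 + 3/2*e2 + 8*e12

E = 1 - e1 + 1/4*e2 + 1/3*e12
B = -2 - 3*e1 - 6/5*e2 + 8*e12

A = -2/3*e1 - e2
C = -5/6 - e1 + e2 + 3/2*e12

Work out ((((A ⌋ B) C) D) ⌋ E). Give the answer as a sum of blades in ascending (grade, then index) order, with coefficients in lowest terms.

step 1: -16/5 - 8*e1 + 16/3*e2
step 2: -32/3 + 268/15*e1 + 196/45*e2 - 112/15*e12
step 3: 374/15 + 7856/45*e1 - 1768/15*e2 - 4258/45*e12
step 4: 7034/27 - 578/9*e1 - 14029/270*e2 + 374/45*e12
Answer: 7034/27 - 578/9*e1 - 14029/270*e2 + 374/45*e12


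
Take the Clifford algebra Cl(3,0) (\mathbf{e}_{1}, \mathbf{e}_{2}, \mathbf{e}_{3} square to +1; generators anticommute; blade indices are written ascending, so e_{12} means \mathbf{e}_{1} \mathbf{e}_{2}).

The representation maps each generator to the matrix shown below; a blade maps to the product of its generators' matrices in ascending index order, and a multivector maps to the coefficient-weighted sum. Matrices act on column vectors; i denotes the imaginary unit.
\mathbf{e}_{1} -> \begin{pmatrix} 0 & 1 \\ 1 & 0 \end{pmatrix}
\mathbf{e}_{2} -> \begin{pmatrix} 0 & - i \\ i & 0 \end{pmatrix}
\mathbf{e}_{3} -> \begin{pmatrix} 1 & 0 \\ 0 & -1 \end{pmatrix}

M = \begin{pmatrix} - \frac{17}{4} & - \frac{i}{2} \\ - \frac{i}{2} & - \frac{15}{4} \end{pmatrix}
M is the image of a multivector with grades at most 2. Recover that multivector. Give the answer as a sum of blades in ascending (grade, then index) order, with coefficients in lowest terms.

Method: 1, rho(e_{1}), rho(e_{2}), rho(e_{3}) form a trace-orthogonal basis of the 2x2 complex matrices (tr(X Y) = 2 if X = Y, else 0), so M = m0*1 + m1*rho(e_{1}) + m2*rho(e_{2}) + m3*rho(e_{3}) with m0 = tr(M)/2 = -4, m1 = tr(M rho(e_{1}))/2 = - \frac{i}{2}, m2 = tr(M rho(e_{2}))/2 = 0, m3 = tr(M rho(e_{3}))/2 = - \frac{1}{4}.
Multiplying table entries, the bivector images are rho(e_{12}) = i*rho(e_{3}), rho(e_{13}) = -i*rho(e_{2}), rho(e_{23}) = i*rho(e_{1}); with real blade coefficients the real parts of m0..m3 are the coefficients of 1, e_{1}, e_{2}, e_{3} and the imaginary parts give the bivectors (e_{23}: Im m1, e_{13}: -Im m2, e_{12}: Im m3).
Answer: -4 - \frac{1}{4} e_{3} - \frac{1}{2} e_{23}


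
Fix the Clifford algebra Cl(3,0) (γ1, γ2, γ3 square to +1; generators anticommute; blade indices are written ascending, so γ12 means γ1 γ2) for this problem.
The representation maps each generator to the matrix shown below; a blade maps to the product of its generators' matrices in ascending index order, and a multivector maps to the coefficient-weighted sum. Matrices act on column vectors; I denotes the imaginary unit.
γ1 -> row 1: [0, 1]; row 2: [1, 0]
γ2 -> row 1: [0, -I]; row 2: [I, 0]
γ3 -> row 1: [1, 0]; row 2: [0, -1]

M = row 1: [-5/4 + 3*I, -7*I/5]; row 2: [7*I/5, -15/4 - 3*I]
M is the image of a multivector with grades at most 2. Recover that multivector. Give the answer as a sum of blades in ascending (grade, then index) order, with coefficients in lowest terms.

Method: 1, rho(γ1), rho(γ2), rho(γ3) form a trace-orthogonal basis of the 2x2 complex matrices (tr(X Y) = 2 if X = Y, else 0), so M = m0*1 + m1*rho(γ1) + m2*rho(γ2) + m3*rho(γ3) with m0 = tr(M)/2 = -5/2, m1 = tr(M rho(γ1))/2 = 0, m2 = tr(M rho(γ2))/2 = 7/5, m3 = tr(M rho(γ3))/2 = 5/4 + 3*I.
Multiplying table entries, the bivector images are rho(γ12) = I*rho(γ3), rho(γ13) = -I*rho(γ2), rho(γ23) = I*rho(γ1); with real blade coefficients the real parts of m0..m3 are the coefficients of 1, γ1, γ2, γ3 and the imaginary parts give the bivectors (γ23: Im m1, γ13: -Im m2, γ12: Im m3).
Answer: -5/2 + 7/5*γ2 + 5/4*γ3 + 3*γ12


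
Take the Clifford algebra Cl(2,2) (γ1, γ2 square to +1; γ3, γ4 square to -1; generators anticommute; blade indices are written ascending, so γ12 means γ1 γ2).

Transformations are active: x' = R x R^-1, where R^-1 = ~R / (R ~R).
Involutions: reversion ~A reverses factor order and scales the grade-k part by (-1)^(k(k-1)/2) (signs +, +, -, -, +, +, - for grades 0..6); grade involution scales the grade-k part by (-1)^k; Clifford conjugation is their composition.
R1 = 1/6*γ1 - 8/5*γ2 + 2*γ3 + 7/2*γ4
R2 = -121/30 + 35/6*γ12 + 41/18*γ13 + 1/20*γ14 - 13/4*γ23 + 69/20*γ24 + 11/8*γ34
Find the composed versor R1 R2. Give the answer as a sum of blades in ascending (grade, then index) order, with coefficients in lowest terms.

Distribute over the terms of R1 (each basis-blade product reordered to ascending indices, repeated generators contracted through their squares):
(1/6*γ1) R2 = -121/180*γ1 + 35/36*γ2 + 41/108*γ3 + 1/120*γ4 - 13/24*γ123 + 23/40*γ124 + 11/48*γ134
(-8/5*γ2) R2 = 28/3*γ1 + 484/75*γ2 + 26/5*γ3 - 138/25*γ4 + 164/45*γ123 + 2/25*γ124 - 11/5*γ234
(2*γ3) R2 = 41/9*γ1 - 13/2*γ2 - 121/15*γ3 - 11/4*γ4 + 35/3*γ123 - 1/10*γ134 - 69/10*γ234
(7/2*γ4) R2 = 7/40*γ1 + 483/40*γ2 + 77/16*γ3 - 847/60*γ4 + 245/12*γ124 + 287/36*γ134 - 91/8*γ234
Summing the partial products and collecting blades:
Answer: 1607/120*γ1 + 23401/1800*γ2 + 5023/2160*γ3 - 13427/600*γ4 + 5317/360*γ123 + 12643/600*γ124 + 5833/720*γ134 - 819/40*γ234


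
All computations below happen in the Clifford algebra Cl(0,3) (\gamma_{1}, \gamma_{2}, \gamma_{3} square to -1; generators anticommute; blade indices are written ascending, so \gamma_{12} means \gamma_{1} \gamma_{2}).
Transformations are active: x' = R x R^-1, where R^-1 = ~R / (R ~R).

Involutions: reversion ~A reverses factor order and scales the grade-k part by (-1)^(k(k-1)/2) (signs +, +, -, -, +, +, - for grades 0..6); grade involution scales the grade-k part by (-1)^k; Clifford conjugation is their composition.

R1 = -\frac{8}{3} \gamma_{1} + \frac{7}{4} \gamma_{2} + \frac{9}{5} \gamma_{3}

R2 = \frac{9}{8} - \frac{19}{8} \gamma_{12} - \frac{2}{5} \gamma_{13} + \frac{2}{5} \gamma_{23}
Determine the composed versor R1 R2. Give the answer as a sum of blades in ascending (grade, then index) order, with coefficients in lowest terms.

Distribute over the terms of R1 (each basis-blade product reordered to ascending indices, repeated generators contracted through their squares):
(-\frac{8}{3} \gamma_{1}) R2 = -3 \gamma_{1} - \frac{19}{3} \gamma_{2} - \frac{16}{15} \gamma_{3} - \frac{16}{15} \gamma_{123}
(\frac{7}{4} \gamma_{2}) R2 = -\frac{133}{32} \gamma_{1} + \frac{63}{32} \gamma_{2} - \frac{7}{10} \gamma_{3} + \frac{7}{10} \gamma_{123}
(\frac{9}{5} \gamma_{3}) R2 = -\frac{18}{25} \gamma_{1} + \frac{18}{25} \gamma_{2} + \frac{81}{40} \gamma_{3} - \frac{171}{40} \gamma_{123}
Summing the partial products and collecting blades:
Answer: -\frac{6301}{800} \gamma_{1} - \frac{8747}{2400} \gamma_{2} + \frac{31}{120} \gamma_{3} - \frac{557}{120} \gamma_{123}


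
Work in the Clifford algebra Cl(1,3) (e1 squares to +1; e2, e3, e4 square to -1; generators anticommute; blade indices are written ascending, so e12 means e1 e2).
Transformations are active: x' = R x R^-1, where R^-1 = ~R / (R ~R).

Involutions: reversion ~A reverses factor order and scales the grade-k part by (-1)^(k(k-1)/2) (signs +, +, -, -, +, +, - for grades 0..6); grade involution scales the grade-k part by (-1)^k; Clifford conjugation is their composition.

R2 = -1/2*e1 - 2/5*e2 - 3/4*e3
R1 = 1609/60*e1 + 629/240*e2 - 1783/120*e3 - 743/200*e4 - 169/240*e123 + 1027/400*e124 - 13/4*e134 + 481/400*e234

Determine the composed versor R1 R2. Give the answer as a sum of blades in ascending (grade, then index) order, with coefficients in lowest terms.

Distribute over the terms of R2 (each basis-blade product reordered to ascending indices, repeated generators contracted through their squares):
R1 (-1/2*e1) = -1609/120 + 629/480*e12 - 1783/240*e13 - 743/400*e14 + 169/480*e23 - 1027/800*e24 + 13/8*e34 + 481/800*e1234
R1 (-2/5*e2) = 629/600 - 1609/150*e12 + 169/600*e13 - 1027/1000*e14 - 1783/300*e23 - 743/500*e24 + 481/1000*e34 + 13/10*e1234
R1 (-3/4*e3) = -1783/160 - 169/320*e12 - 1609/80*e13 + 39/16*e14 - 629/320*e23 - 1443/1600*e24 - 2229/800*e34 + 3081/1600*e1234
Summing the partial products and collecting blades:
Answer: -18803/800 - 15911/1600*e12 - 1363/50*e13 - 447/1000*e14 - 12091/1600*e23 - 29373/8000*e24 - 2721/4000*e34 + 6123/1600*e1234


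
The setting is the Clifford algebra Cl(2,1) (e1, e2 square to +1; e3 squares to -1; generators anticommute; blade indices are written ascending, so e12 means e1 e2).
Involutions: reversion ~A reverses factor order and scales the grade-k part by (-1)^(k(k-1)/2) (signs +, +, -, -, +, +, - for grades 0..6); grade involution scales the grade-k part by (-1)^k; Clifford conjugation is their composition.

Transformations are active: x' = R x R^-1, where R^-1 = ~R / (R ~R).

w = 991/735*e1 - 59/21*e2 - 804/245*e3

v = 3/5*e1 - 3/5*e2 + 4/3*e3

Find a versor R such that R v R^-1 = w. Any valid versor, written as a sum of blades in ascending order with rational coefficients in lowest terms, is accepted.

Here q(v) = q(w) = -238/225; the classical choice R = v + w = 1432/735*e1 - 358/105*e2 - 1432/735*e3 then realises v -> w under the sandwich.
Answer: 1432/735*e1 - 358/105*e2 - 1432/735*e3


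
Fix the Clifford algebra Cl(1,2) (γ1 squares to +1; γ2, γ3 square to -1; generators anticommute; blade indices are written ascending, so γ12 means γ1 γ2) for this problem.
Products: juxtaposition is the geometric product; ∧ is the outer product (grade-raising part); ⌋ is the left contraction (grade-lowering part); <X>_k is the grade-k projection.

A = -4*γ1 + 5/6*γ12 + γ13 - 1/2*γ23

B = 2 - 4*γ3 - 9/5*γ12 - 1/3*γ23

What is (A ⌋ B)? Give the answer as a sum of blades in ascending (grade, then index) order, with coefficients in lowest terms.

step 1: -5/3 + 36/5*γ2
Answer: -5/3 + 36/5*γ2


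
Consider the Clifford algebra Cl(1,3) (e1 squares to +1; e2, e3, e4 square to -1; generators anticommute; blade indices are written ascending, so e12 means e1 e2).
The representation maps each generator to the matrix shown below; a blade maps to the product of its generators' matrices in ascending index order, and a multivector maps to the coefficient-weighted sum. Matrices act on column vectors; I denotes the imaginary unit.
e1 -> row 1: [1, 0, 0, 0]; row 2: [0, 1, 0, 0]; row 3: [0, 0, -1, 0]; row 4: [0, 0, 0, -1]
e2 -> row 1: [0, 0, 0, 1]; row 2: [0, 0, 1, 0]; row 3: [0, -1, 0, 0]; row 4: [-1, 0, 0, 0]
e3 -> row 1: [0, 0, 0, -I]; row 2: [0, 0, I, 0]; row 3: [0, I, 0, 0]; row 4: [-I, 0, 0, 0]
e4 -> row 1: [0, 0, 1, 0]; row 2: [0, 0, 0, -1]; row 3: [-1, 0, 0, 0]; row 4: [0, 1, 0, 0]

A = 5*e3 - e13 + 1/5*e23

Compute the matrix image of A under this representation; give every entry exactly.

Bivector images (products of the table entries): rho(e13) = rho(e1)rho(e3) = row 1: [0, 0, 0, -I]; row 2: [0, 0, I, 0]; row 3: [0, -I, 0, 0]; row 4: [I, 0, 0, 0]; rho(e23) = rho(e2)rho(e3) = row 1: [-I, 0, 0, 0]; row 2: [0, I, 0, 0]; row 3: [0, 0, -I, 0]; row 4: [0, 0, 0, I].
M = (5)*rho(e3) + (-1)*rho(e13) + (1/5)*rho(e23), summed entrywise:
Answer: row 1: [-I/5, 0, 0, -4*I]; row 2: [0, I/5, 4*I, 0]; row 3: [0, 6*I, -I/5, 0]; row 4: [-6*I, 0, 0, I/5]


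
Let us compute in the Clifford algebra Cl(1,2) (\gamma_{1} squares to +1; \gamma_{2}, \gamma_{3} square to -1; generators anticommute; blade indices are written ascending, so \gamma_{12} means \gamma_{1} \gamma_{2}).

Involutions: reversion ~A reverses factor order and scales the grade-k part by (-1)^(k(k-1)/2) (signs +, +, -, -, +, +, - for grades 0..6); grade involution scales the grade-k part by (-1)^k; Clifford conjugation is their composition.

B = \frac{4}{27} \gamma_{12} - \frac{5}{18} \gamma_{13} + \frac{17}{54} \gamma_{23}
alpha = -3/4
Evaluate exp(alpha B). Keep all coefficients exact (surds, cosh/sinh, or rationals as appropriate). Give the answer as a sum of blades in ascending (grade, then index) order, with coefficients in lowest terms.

B^2 term by term: the squares give (\frac{4}{27})^2*(\gamma_{12})^2 + (-\frac{5}{18})^2*(\gamma_{13})^2 + (\frac{17}{54})^2*(\gamma_{23})^2 = \frac{16}{729}*(+1) + \frac{25}{324}*(+1) + \frac{289}{2916}*(-1) = 0 (each basis 2-blade squares to minus the product of its generators' squares); cross terms between blades sharing an index anticommute and cancel. So B^2 = 0.
B^2 = 0, and the exponential is exactly linear here: exp(alpha B) = 1 + alpha B (parabolic case).
Answer: 1 - \frac{1}{9} \gamma_{12} + \frac{5}{24} \gamma_{13} - \frac{17}{72} \gamma_{23}


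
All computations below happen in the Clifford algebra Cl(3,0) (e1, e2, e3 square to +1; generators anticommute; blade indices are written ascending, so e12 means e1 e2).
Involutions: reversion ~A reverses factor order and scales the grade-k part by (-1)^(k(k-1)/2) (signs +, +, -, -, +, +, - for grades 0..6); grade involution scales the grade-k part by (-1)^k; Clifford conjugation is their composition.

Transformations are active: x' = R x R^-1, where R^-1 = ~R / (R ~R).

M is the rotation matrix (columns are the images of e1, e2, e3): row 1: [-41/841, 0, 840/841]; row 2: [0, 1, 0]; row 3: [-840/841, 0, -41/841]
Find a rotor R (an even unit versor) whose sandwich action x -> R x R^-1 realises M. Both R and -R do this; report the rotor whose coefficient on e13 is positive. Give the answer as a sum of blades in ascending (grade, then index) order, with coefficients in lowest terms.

Method: write R = a + b12*e12 + b13*e13 + b23*e23 with a^2 + b12^2 + b13^2 + b23^2 = 1 (so R^-1 = ~R). Expanding the columns R e_j ~R gives tr M = 4a^2 - 1 and, from the antisymmetric part, M21 - M12 = -4a*b12, M13 - M31 = 4a*b13, M32 - M23 = -4a*b23.
Here tr M = 759/841, so a^2 = (1 + tr M)/4 = 400/841 and a = ±20/29. Taking a = 20/29: M21 - M12 = 0, M13 - M31 = 1680/841, M32 - M23 = 0, giving b12 = 0, b13 = 21/29, b23 = 0, i.e. R = 20/29 + 21/29*e13.
Its e13 coefficient is already positive.
Answer: 20/29 + 21/29*e13. Why the constraint matters: R and -R act identically through the sandwich — M has trace 759/841 either way — so only the sign condition on e13 picks one of the two preimages.


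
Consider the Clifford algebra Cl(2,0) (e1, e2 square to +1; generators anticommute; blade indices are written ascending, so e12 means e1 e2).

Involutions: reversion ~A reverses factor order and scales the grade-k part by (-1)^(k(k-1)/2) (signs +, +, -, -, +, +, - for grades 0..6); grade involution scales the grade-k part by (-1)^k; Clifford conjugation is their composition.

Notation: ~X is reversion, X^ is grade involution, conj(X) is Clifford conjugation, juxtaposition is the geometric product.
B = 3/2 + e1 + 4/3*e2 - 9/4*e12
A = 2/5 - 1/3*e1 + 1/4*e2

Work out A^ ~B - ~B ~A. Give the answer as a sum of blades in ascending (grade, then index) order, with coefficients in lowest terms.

first term: 3/5 + 117/80*e1 + 109/120*e2 + 287/180*e12
second term: 3/5 + 37/80*e1 + 199/120*e2 + 287/180*e12
Answer: e1 - 3/4*e2


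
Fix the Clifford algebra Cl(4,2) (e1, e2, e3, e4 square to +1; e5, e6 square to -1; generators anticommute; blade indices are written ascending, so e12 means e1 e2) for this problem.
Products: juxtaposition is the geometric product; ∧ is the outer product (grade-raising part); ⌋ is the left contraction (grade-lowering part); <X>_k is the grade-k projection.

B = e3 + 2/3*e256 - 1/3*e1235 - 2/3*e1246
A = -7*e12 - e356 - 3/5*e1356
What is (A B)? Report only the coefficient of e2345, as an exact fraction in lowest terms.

step 1: -2/3*e23 + 1/5*e26 - 7/3*e35 - 14/3*e46 - e56 - 37/5*e123 + 1/3*e126 - 79/15*e156 - 2/5*e2345 - 2/3*e12345
Answer: -2/5


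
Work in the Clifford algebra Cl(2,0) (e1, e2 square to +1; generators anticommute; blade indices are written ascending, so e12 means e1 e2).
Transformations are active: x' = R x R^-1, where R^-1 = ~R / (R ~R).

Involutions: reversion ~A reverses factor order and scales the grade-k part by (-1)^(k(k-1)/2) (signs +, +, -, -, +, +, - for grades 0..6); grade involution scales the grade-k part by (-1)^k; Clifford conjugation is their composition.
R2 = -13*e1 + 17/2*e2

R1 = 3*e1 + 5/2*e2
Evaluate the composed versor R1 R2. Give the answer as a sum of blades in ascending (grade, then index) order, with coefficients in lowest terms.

Distribute over the terms of R1 (each basis-blade product reordered to ascending indices, repeated generators contracted through their squares):
(3*e1) R2 = -39 + 51/2*e12
(5/2*e2) R2 = 85/4 + 65/2*e12
Summing the partial products and collecting blades:
Answer: -71/4 + 58*e12


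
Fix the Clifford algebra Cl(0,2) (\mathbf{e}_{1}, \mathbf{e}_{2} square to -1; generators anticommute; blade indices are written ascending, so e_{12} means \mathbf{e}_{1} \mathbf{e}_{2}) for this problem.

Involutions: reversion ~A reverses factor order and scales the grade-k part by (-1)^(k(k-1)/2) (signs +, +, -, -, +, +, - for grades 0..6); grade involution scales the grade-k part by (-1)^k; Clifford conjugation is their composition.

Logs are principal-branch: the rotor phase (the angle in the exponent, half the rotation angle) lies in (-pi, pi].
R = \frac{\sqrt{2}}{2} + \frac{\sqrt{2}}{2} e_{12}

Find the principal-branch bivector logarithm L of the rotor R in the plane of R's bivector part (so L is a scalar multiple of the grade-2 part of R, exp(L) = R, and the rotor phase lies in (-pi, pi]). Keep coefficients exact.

The scalar part of R is \frac{\sqrt{2}}{2}, which fixes the principal-branch rotor phase; the unit plane is then the bivector part divided by the sine of that phase, and L is that plane scaled by the phase.
Concretely: cos(phase) = \frac{\sqrt{2}}{2} gives phase = ±\frac{\pi}{4}, and since phase/sin(phase) is even the sign is immaterial: L = (phase/sin(phase)) * <R>_2 = (\frac{\sqrt{2} \pi}{4}) * <R>_2.
Answer: \frac{\pi}{4} e_{12}


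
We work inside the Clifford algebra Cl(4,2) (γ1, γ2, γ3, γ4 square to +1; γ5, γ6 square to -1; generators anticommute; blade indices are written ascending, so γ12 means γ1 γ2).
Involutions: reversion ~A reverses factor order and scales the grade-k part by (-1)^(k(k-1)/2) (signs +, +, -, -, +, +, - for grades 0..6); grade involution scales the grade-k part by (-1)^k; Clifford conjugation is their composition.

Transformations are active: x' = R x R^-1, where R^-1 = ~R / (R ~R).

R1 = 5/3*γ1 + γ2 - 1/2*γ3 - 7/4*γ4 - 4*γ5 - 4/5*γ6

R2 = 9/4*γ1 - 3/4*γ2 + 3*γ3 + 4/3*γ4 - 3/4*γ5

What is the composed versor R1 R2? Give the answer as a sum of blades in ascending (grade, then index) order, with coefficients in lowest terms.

Distribute over the terms of R2 (each basis-blade product reordered to ascending indices, repeated generators contracted through their squares):
R1 (9/4*γ1) = 15/4 - 9/4*γ12 + 9/8*γ13 + 63/16*γ14 + 9*γ15 + 9/5*γ16
R1 (-3/4*γ2) = -3/4 - 5/4*γ12 - 3/8*γ23 - 21/16*γ24 - 3*γ25 - 3/5*γ26
R1 (3*γ3) = -3/2 + 5*γ13 + 3*γ23 + 21/4*γ34 + 12*γ35 + 12/5*γ36
R1 (4/3*γ4) = -7/3 + 20/9*γ14 + 4/3*γ24 - 2/3*γ34 + 16/3*γ45 + 16/15*γ46
R1 (-3/4*γ5) = -3 - 5/4*γ15 - 3/4*γ25 + 3/8*γ35 + 21/16*γ45 - 3/5*γ56
Summing the partial products and collecting blades:
Answer: -23/6 - 7/2*γ12 + 49/8*γ13 + 887/144*γ14 + 31/4*γ15 + 9/5*γ16 + 21/8*γ23 + 1/48*γ24 - 15/4*γ25 - 3/5*γ26 + 55/12*γ34 + 99/8*γ35 + 12/5*γ36 + 319/48*γ45 + 16/15*γ46 - 3/5*γ56


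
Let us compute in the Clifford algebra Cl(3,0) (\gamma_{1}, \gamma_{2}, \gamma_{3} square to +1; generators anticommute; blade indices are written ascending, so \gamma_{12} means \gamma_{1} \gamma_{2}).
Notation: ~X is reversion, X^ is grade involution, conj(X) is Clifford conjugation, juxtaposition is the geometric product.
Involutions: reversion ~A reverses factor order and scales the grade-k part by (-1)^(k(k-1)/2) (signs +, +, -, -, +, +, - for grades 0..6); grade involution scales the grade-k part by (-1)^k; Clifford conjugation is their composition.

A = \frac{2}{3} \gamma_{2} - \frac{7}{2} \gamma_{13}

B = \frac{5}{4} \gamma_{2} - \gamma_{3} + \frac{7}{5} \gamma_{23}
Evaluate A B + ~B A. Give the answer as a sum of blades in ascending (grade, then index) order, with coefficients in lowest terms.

first term: \frac{5}{6} + \frac{7}{2} \gamma_{1} + \frac{14}{15} \gamma_{3} + \frac{49}{10} \gamma_{12} - \frac{2}{3} \gamma_{23} + \frac{35}{8} \gamma_{123}
second term: \frac{5}{6} - \frac{7}{2} \gamma_{1} + \frac{14}{15} \gamma_{3} + \frac{49}{10} \gamma_{12} + \frac{2}{3} \gamma_{23} + \frac{35}{8} \gamma_{123}
Answer: \frac{5}{3} + \frac{28}{15} \gamma_{3} + \frac{49}{5} \gamma_{12} + \frac{35}{4} \gamma_{123}


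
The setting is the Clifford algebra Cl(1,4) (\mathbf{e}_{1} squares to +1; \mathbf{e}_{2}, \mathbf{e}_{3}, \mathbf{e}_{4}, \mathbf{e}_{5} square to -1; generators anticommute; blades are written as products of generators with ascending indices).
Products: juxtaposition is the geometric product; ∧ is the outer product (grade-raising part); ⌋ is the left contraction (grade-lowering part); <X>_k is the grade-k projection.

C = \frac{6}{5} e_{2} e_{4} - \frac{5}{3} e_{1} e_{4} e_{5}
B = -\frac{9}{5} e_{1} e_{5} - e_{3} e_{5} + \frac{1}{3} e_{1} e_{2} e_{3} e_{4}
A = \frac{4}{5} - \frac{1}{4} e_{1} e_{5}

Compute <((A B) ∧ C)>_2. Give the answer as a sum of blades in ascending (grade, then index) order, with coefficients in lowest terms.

step 1: \frac{9}{20} + \frac{1}{4} e_{1} e_{3} - \frac{36}{25} e_{1} e_{5} - \frac{4}{5} e_{3} e_{5} + \frac{4}{15} e_{1} e_{2} e_{3} e_{4} - \frac{1}{12} e_{2} e_{3} e_{4} e_{5}
step 2: \frac{27}{50} e_{2} e_{4} - \frac{3}{4} e_{1} e_{4} e_{5} - \frac{3}{10} e_{1} e_{2} e_{3} e_{4} - \frac{216}{125} e_{1} e_{2} e_{4} e_{5} + \frac{24}{25} e_{2} e_{3} e_{4} e_{5}
step 3: \frac{27}{50} e_{2} e_{4}
Answer: \frac{27}{50} e_{2} e_{4}


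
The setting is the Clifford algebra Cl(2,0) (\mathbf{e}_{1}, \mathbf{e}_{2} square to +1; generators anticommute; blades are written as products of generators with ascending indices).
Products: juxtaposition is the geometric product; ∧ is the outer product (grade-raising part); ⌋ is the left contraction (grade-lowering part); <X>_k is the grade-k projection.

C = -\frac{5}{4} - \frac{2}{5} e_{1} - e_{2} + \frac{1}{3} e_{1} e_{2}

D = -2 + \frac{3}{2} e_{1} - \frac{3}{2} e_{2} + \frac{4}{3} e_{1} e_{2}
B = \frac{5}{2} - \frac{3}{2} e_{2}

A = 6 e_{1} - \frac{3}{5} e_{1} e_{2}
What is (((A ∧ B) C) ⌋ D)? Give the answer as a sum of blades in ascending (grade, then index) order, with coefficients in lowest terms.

step 1: 15 e_{1} - \frac{21}{2} e_{1} e_{2}
step 2: -\frac{5}{2} - \frac{33}{4} e_{1} + \frac{4}{5} e_{2} - \frac{15}{8} e_{1} e_{2}
step 3: -\frac{243}{40} - \frac{289}{60} e_{1} - \frac{29}{4} e_{2} - \frac{10}{3} e_{1} e_{2}
Answer: -\frac{243}{40} - \frac{289}{60} e_{1} - \frac{29}{4} e_{2} - \frac{10}{3} e_{1} e_{2}


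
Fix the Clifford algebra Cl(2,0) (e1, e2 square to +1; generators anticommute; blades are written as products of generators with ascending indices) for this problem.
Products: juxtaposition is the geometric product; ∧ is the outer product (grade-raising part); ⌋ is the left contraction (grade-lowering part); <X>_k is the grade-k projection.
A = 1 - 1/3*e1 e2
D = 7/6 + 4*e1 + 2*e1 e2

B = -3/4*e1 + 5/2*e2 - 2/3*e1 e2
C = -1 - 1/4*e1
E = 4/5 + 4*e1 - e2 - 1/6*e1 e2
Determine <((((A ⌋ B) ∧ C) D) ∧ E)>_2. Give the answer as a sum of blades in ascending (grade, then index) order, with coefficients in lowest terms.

step 1: -2/9 - 3/4*e1 + 5/2*e2 - 2/3*e1 e2
step 2: 2/9 + 29/36*e1 - 5/2*e2 + 31/24*e1 e2
step 3: 97/108 + 1475/216*e1 - 233/36*e2 + 1721/144*e1 e2
step 4: 97/135 + 163/18*e1 - 3281/540*e2 + 11531/405*e1 e2
step 5: 11531/405*e1 e2
Answer: 11531/405*e1 e2


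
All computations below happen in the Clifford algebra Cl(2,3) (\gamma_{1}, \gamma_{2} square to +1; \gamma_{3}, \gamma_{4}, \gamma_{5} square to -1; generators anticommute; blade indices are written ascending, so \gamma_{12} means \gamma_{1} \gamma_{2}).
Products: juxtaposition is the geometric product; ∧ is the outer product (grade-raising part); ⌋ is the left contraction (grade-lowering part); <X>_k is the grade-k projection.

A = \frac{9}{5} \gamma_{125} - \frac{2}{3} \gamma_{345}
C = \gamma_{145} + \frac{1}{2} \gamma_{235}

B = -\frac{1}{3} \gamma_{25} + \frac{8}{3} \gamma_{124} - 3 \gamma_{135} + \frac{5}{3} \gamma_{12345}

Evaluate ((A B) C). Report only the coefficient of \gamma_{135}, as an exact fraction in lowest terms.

step 1: -\frac{3}{5} \gamma_{1} - \frac{10}{9} \gamma_{12} - 2 \gamma_{14} - \frac{27}{5} \gamma_{23} + 3 \gamma_{34} + \frac{24}{5} \gamma_{45} + \frac{2}{9} \gamma_{234} - \frac{16}{9} \gamma_{1235}
step 2: -\frac{176}{45} \gamma_{1} - \frac{47}{10} \gamma_{5} - \frac{22}{45} \gamma_{45} - \frac{32}{9} \gamma_{135} - \frac{28}{45} \gamma_{234} + \frac{47}{18} \gamma_{245} - \frac{7}{90} \gamma_{1235} - \frac{32}{5} \gamma_{12345}
Answer: -\frac{32}{9}


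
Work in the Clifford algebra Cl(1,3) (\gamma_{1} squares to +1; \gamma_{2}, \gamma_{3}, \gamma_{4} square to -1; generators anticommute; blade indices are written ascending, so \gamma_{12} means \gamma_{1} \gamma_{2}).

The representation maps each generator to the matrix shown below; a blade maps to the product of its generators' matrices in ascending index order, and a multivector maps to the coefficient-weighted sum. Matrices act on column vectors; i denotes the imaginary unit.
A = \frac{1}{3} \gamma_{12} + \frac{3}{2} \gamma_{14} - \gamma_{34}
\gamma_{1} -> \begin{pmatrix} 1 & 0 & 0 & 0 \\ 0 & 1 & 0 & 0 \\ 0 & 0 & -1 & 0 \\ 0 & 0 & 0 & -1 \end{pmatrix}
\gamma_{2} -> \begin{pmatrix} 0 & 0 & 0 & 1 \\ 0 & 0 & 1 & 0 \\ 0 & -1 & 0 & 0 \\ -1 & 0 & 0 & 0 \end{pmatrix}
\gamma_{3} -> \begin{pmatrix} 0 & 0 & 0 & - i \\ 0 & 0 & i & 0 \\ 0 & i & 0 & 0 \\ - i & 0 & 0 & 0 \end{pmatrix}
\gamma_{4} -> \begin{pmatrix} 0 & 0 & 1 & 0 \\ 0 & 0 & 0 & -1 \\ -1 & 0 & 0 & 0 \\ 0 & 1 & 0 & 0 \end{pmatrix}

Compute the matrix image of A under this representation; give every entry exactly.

Bivector images (products of the table entries): rho(\gamma_{12}) = rho(\gamma_{1})rho(\gamma_{2}) = \begin{pmatrix} 0 & 0 & 0 & 1 \\ 0 & 0 & 1 & 0 \\ 0 & 1 & 0 & 0 \\ 1 & 0 & 0 & 0 \end{pmatrix}; rho(\gamma_{14}) = rho(\gamma_{1})rho(\gamma_{4}) = \begin{pmatrix} 0 & 0 & 1 & 0 \\ 0 & 0 & 0 & -1 \\ 1 & 0 & 0 & 0 \\ 0 & -1 & 0 & 0 \end{pmatrix}; rho(\gamma_{34}) = rho(\gamma_{3})rho(\gamma_{4}) = \begin{pmatrix} 0 & - i & 0 & 0 \\ - i & 0 & 0 & 0 \\ 0 & 0 & 0 & - i \\ 0 & 0 & - i & 0 \end{pmatrix}.
M = (\frac{1}{3})*rho(\gamma_{12}) + (\frac{3}{2})*rho(\gamma_{14}) + (-1)*rho(\gamma_{34}), summed entrywise:
Answer: \begin{pmatrix} 0 & i & \frac{3}{2} & \frac{1}{3} \\ i & 0 & \frac{1}{3} & - \frac{3}{2} \\ \frac{3}{2} & \frac{1}{3} & 0 & i \\ \frac{1}{3} & - \frac{3}{2} & i & 0 \end{pmatrix}


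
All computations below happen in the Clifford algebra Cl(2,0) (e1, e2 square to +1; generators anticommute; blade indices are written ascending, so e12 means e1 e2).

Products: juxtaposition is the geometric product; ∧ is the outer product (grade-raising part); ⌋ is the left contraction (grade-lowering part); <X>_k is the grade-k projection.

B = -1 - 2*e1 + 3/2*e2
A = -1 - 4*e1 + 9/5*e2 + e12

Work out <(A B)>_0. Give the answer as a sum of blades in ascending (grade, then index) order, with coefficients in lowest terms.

step 1: 117/10 + 15/2*e1 - 13/10*e2 - 17/5*e12
step 2: 117/10
Answer: 117/10


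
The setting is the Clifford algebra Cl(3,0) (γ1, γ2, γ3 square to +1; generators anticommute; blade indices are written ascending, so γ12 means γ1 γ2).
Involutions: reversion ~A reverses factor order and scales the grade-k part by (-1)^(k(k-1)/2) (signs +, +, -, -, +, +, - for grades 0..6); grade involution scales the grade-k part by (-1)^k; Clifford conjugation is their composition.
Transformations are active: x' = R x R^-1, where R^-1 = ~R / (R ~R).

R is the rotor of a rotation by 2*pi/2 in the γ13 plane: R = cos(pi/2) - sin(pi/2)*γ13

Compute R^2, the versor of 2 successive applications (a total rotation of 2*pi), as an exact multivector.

The rotor phase is half the rotation angle and phases add under composition, so 2 steps in the γ13 plane accumulate phase 2*(pi/2) = pi: R^2 = cos(pi) - sin(pi)*γ13.
cos(pi) = -1 and sin(pi) = 0, so R^2 = -1. The total rotation 2*pi is 1 full turn, so every vector returns to itself, yet the rotor is -1, on the OTHER sheet of the double cover (an odd number of 2*pi turns).
Answer: -1


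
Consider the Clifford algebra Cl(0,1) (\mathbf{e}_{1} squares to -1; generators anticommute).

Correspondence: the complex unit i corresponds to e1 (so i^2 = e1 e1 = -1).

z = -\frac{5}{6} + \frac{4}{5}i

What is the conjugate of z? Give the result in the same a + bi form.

In blades: z = -\frac{5}{6} + \frac{4}{5} e_{1}.
Conjugation here is Clifford conjugation: the scalar is fixed and the grade-1 and grade-2 blades all flip sign, giving -\frac{5}{6} - \frac{4}{5} e_{1}; translating back:
Answer: -\frac{5}{6} - \frac{4}{5}i


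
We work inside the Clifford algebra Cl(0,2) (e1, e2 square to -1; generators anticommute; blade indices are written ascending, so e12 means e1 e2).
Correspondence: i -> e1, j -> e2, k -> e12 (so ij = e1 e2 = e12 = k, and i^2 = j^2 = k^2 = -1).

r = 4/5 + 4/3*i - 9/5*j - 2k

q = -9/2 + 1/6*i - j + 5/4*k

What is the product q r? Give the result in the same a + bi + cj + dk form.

In blades: q = -9/2 + 1/6*e1 - e2 + 5/4*e12, r = 4/5 + 4/3*e1 - 9/5*e2 - 2*e12.
Distribute q over r term by term (generator squares from the signature, products reordered to ascending indices): (-9/2)*r = -18/5 - 6*e1 + 81/10*e2 + 9*e12; (1/6*e1)*r = -2/9 + 2/15*e1 + 1/3*e2 - 3/10*e12; (-e2)*r = -9/5 + 2*e1 - 4/5*e2 + 4/3*e12; (5/4*e12)*r = 5/2 + 9/4*e1 + 5/3*e2 + e12.
Sum: -281/90 - 97/60*e1 + 93/10*e2 + 331/30*e12; translating back through the correspondence:
Answer: -281/90 - 97/60*i + 93/10*j + 331/30*k


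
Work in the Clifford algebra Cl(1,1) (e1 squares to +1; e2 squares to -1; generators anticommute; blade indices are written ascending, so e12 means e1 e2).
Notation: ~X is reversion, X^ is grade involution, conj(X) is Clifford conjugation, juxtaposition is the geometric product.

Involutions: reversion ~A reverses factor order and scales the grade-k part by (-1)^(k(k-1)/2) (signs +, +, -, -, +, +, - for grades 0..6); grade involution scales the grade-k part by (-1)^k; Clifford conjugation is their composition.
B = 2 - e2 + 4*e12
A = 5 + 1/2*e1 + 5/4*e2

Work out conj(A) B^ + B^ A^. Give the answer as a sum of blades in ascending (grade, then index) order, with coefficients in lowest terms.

first term: 45/4 - 6*e1 + 1/2*e2 + 39/2*e12
second term: 45/4 + 4*e1 + 9/2*e2 + 41/2*e12
Answer: 45/2 - 2*e1 + 5*e2 + 40*e12


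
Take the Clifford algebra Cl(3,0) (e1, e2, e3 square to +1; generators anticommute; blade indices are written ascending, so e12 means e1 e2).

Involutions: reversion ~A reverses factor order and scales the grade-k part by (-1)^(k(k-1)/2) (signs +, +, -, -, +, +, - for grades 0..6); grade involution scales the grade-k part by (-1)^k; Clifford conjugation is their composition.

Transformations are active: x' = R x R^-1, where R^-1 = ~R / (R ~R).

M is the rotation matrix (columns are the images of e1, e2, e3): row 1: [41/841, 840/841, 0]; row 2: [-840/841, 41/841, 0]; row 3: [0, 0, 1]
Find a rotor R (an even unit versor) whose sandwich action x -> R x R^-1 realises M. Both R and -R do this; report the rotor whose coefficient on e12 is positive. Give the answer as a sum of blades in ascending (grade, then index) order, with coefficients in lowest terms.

Method: write R = a + b12*e12 + b13*e13 + b23*e23 with a^2 + b12^2 + b13^2 + b23^2 = 1 (so R^-1 = ~R). Expanding the columns R e_j ~R gives tr M = 4a^2 - 1 and, from the antisymmetric part, M21 - M12 = -4a*b12, M13 - M31 = 4a*b13, M32 - M23 = -4a*b23.
Here tr M = 923/841, so a^2 = (1 + tr M)/4 = 441/841 and a = ±21/29. Taking a = 21/29: M21 - M12 = -1680/841, M13 - M31 = 0, M32 - M23 = 0, giving b12 = 20/29, b13 = 0, b23 = 0, i.e. R = 21/29 + 20/29*e12.
Its e12 coefficient is already positive.
Answer: 21/29 + 20/29*e12. Recall the cover is two-to-one: with M of trace 923/841, both preimages act alike, and the stated e12 sign chooses the sheet.


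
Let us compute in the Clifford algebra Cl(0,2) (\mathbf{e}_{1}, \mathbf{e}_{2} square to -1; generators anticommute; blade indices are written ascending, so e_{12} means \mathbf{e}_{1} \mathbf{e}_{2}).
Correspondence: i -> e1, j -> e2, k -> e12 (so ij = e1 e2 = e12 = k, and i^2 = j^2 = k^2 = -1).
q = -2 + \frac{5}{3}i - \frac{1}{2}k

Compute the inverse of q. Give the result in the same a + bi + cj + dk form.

In blades: q = -2 + \frac{5}{3} e_{1} - \frac{1}{2} e_{12}.
With qbar = -2 - \frac{5}{3} e_{1} + \frac{1}{2} e_{12} (scalar fixed, mapped units negated), q qbar = \frac{253}{36} (the sum of squared coefficients), so q^-1 = qbar / (\frac{253}{36}) = -\frac{72}{253} - \frac{60}{253} e_{1} + \frac{18}{253} e_{12}; translating back:
Answer: -\frac{72}{253} - \frac{60}{253}i + \frac{18}{253}k


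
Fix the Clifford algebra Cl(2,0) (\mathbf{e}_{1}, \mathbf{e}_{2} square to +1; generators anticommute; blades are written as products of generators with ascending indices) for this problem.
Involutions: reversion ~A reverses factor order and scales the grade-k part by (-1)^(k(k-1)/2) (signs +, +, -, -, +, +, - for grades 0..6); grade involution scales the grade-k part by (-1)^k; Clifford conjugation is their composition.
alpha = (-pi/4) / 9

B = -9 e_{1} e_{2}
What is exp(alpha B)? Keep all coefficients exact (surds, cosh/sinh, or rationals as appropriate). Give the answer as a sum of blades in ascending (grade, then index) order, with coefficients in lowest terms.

B^2 = (-9)^2*(e_{1} e_{2})^2 = 81*(-1) = -81 (a basis 2-blade squares to minus the product of its generators' squares).
B^2 = -81 — the negative square puts this in the circular regime; l = 9, alpha*l = - \frac{\pi}{4}, so exp(alpha B) = cos(- \frac{\pi}{4}) + (sin(- \frac{\pi}{4})/9)*B = \frac{\sqrt{2}}{2} + (- \frac{\sqrt{2}}{18})*B.
Answer: \frac{\sqrt{2}}{2} + \frac{\sqrt{2}}{2} e_{1} e_{2}


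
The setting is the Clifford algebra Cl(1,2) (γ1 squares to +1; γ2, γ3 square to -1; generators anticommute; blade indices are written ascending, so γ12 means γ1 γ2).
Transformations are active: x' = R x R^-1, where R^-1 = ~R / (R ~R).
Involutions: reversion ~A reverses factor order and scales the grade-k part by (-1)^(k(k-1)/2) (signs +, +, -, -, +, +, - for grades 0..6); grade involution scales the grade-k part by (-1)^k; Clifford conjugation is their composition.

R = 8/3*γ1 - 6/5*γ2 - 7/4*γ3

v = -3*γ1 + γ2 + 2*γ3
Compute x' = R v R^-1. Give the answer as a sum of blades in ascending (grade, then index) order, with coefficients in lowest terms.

~R = 8/3*γ1 - 6/5*γ2 - 7/4*γ3, and R ~R = 9391/3600, so R^-1 = ~R / (9391/3600).
R v = -33/10 - 14/15*γ12 + 1/12*γ13 - 13/20*γ23
Answer: -35187/9391*γ1 + 19121/9391*γ2 + 22798/9391*γ3


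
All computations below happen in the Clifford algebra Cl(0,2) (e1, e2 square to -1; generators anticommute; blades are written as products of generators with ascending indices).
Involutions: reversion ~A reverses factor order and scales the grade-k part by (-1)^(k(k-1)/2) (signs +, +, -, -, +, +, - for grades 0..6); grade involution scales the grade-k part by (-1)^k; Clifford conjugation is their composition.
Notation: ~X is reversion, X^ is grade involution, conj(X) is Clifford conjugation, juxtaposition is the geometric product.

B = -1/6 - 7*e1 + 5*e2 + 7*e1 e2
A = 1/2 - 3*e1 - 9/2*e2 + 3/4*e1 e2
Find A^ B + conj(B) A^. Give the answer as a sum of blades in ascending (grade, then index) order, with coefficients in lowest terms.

first term: -41/6 + 95/4*e1 - 49/2*e2 + 399/8*e1 e2
second term: 20/3 + 123/4*e1 - 59/2*e2 + 343/8*e1 e2
Answer: -1/6 + 109/2*e1 - 54*e2 + 371/4*e1 e2


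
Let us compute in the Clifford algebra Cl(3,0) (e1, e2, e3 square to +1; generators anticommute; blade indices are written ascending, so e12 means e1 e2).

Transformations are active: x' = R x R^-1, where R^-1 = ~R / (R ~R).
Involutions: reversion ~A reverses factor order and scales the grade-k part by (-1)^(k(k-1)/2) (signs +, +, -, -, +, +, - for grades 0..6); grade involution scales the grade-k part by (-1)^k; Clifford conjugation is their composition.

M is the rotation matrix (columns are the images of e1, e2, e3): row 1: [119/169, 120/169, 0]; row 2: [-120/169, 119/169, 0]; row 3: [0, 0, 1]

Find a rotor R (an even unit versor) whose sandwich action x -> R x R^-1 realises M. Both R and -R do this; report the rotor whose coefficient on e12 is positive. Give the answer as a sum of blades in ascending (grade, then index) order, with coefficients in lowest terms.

Method: write R = a + b12*e12 + b13*e13 + b23*e23 with a^2 + b12^2 + b13^2 + b23^2 = 1 (so R^-1 = ~R). Expanding the columns R e_j ~R gives tr M = 4a^2 - 1 and, from the antisymmetric part, M21 - M12 = -4a*b12, M13 - M31 = 4a*b13, M32 - M23 = -4a*b23.
Here tr M = 407/169, so a^2 = (1 + tr M)/4 = 144/169 and a = ±12/13. Taking a = 12/13: M21 - M12 = -240/169, M13 - M31 = 0, M32 - M23 = 0, giving b12 = 5/13, b13 = 0, b23 = 0, i.e. R = 12/13 + 5/13*e12.
Its e12 coefficient is already positive.
Answer: 12/13 + 5/13*e12. Recall the cover is two-to-one: with M of trace 407/169, both preimages act alike, and the stated e12 sign chooses the sheet.


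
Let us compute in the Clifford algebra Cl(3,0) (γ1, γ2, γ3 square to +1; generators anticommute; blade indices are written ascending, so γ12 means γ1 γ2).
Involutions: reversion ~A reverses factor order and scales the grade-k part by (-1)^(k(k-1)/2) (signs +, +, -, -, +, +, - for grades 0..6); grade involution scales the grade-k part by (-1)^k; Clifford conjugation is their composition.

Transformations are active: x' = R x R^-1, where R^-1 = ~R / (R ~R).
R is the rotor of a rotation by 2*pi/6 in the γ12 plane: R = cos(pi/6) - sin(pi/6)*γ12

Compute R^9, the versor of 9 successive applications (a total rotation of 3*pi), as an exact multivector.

Half-angle bookkeeping: 9 applications in γ12 add up to rotor phase 9*pi/6 = 3*pi/2, so R^9 = cos(3*pi/2) - sin(3*pi/2)*γ12.
cos(3*pi/2) = 0 and sin(3*pi/2) = -1, so R^9 = γ12. The net rotation is 1*pi (after discarding 1 full turn, each of which contributes a factor -1 to the rotor); the rotor keeps the half-angle phase exactly.
Answer: γ12


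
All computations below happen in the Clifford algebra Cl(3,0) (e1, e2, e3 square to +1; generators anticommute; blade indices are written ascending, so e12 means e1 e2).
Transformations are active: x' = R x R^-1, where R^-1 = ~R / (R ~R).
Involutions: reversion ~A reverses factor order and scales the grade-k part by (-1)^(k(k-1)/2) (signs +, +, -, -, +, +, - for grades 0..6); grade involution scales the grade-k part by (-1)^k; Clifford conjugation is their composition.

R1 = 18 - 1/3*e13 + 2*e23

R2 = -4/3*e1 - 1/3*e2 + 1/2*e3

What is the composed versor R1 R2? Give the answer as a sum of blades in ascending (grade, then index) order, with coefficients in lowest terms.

Distribute over the terms of R1 (each basis-blade product reordered to ascending indices, repeated generators contracted through their squares):
(18) R2 = -24*e1 - 6*e2 + 9*e3
(-1/3*e13) R2 = -1/6*e1 - 4/9*e3 - 1/9*e123
(2*e23) R2 = e2 + 2/3*e3 - 8/3*e123
Summing the partial products and collecting blades:
Answer: -145/6*e1 - 5*e2 + 83/9*e3 - 25/9*e123
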